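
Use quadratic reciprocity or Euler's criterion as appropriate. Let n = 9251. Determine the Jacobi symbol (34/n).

1

Pull out 2: since 9251 ≡ 3 (mod 8), (2/9251) = -1.
Reciprocity: 17 ≡ 1 and 9251 ≡ 3 (mod 4), so (17/9251) = +(9251/17).
Reduce top mod 17: now compute (3/17).
Reciprocity: 3 ≡ 3 and 17 ≡ 1 (mod 4), so (3/17) = +(17/3).
Reduce top mod 3: now compute (2/3).
Pull out 2: since 3 ≡ 3 (mod 8), (2/3) = -1.
Reached (1/3) = 1. Collecting the sign flips along the way, the symbol is +1.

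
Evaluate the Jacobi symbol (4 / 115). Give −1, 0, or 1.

1

Pull out 2^2: since 115 ≡ 3 (mod 8), (2/115) = -1, so (2/115)^2 = +1.
Reached (1/115) = 1. Collecting the sign flips along the way, the symbol is +1.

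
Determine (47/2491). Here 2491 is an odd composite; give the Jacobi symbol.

0

Reciprocity: 47 ≡ 3 and 2491 ≡ 3 (mod 4), so (47/2491) = −(2491/47).
Reduce top mod 47: now compute (0/47).
Top reduces to 0: gcd > 1, so the symbol is 0.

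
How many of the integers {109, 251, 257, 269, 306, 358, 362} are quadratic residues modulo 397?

3

(109/397) = -1 → non-residue.
(251/397) = -1 → non-residue.
(257/397) = +1 → QR.
(269/397) = -1 → non-residue.
(306/397) = +1 → QR.
(358/397) = -1 → non-residue.
(362/397) = +1 → QR.
Total quadratic residues among the 7: 3.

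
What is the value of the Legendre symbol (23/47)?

-1

Reciprocity: 23 ≡ 3 and 47 ≡ 3 (mod 4), so (23/47) = −(47/23).
Reduce top mod 23: now compute (1/23).
Reached (1/23) = 1. Collecting the sign flips along the way, the symbol is -1.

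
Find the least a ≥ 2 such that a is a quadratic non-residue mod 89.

3

(2/89) = +1, so 2 is a residue.
(3/89) = −1, so 3 is the smallest positive non-residue mod 89.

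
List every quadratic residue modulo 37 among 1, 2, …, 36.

1 3 4 7 9 10 11 12 16 21 25 26 27 28 30 33 34 36

Square k = 1,…,18 (k and 37−k give the same square):
1²=1, 2²=4, 3²=9, 4²=16, 5²=25, 6²=36, 7²≡12, 8²≡27, 9²≡7, 10²≡26, 11²≡10, 12²≡33, 13²≡21, 14²≡11, 15²≡3, 16²≡34, 17²≡30, 18²≡28 (mod 37).
So the quadratic residues mod 37 are {1, 3, 4, 7, 9, 10, 11, 12, 16, 21, 25, 26, 27, 28, 30, 33, 34, 36}.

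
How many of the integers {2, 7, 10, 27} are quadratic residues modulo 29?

1

(2/29) = -1 → non-residue.
(7/29) = +1 → QR.
(10/29) = -1 → non-residue.
(27/29) = -1 → non-residue.
Total quadratic residues among the 4: 1.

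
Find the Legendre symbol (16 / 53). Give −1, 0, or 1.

Pull out 2^4: since 53 ≡ 5 (mod 8), (2/53) = -1, so (2/53)^4 = +1.
Reached (1/53) = 1. Collecting the sign flips along the way, the symbol is +1.

1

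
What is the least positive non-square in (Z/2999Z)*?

(2/2999) = +1, so 2 is a residue.
(3/2999) = +1, so 3 is a residue.
(4/2999) = +1, so 4 is a residue.
(5/2999) = +1, so 5 is a residue.
(6/2999) = +1, so 6 is a residue.
(7/2999) = +1, so 7 is a residue.
(8/2999) = +1, so 8 is a residue.
(9/2999) = +1, so 9 is a residue.
(10/2999) = +1, so 10 is a residue.
(11/2999) = +1, so 11 is a residue.
(12/2999) = +1, so 12 is a residue.
(13/2999) = +1, so 13 is a residue.
(14/2999) = +1, so 14 is a residue.
(15/2999) = +1, so 15 is a residue.
(16/2999) = +1, so 16 is a residue.
(17/2999) = −1, so 17 is the smallest positive non-residue mod 2999.

17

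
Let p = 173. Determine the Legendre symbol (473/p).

-1

Euler's criterion: (473/173) ≡ 127^86 (mod 173).
127^2 ≡ 40 (mod 173)
127^4 ≡ 43 (mod 173)
127^8 ≡ 119 (mod 173)
127^16 ≡ 148 (mod 173)
127^32 ≡ 106 (mod 173)
127^64 ≡ 164 (mod 173)
127^86 = 127^(64+16+4+2) ≡ 172 (mod 173).
Result is 172 ≡ −1, so (473/173) = −1.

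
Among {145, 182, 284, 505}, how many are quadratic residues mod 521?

(145/521) = +1 → QR.
(182/521) = -1 → non-residue.
(284/521) = +1 → QR.
(505/521) = +1 → QR.
Total quadratic residues among the 4: 3.

3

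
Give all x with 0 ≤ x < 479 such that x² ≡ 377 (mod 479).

Since 479 ≡ 3 (mod 4), a square root of 377 is 377^((479+1)/4) = 377^120 mod 479.
Repeated squaring: 377^2≡345, 377^4≡233, 377^8≡162, 377^16≡378, 377^32≡142, 377^64≡46 (mod 479).
377^120 = 377^(64+32+16+8) ≡ 291 (mod 479).
Check: 291² = 84681 ≡ 377 (mod 479). The two roots are 188 and 291.

188, 291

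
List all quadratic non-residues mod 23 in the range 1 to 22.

Square k = 1,…,11 (k and 23−k give the same square):
1²=1, 2²=4, 3²=9, 4²=16, 5²≡2, 6²≡13, 7²≡3, 8²≡18, 9²≡12, 10²≡8, 11²≡6 (mod 23).
The residues are {1, 2, 3, 4, 6, 8, 9, 12, 13, 16, 18}; the non-residues are the remaining 11 nonzero classes.

5,7,10,11,14,15,17,19,20,21,22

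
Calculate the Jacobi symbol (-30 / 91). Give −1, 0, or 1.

-1

First reduce: -30 ≡ 61 (mod 91).
Reciprocity: 61 ≡ 1 and 91 ≡ 3 (mod 4), so (61/91) = +(91/61).
Reduce top mod 61: now compute (30/61).
Pull out 2: since 61 ≡ 5 (mod 8), (2/61) = -1.
Reciprocity: 15 ≡ 3 and 61 ≡ 1 (mod 4), so (15/61) = +(61/15).
Reduce top mod 15: now compute (1/15).
Reached (1/15) = 1. Collecting the sign flips along the way, the symbol is -1.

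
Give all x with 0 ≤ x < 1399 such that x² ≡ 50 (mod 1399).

Since 1399 ≡ 3 (mod 4), a square root of 50 is 50^((1399+1)/4) = 50^350 mod 1399.
Repeated squaring: 50^2≡1101, 50^4≡667, 50^8≡7, 50^16≡49, 50^32≡1002, 50^64≡921, 50^128≡447, 50^256≡1151 (mod 1399).
50^350 = 50^(256+64+16+8+4+2) ≡ 947 (mod 1399).
Check: 947² = 896809 ≡ 50 (mod 1399). The two roots are 452 and 947.

452, 947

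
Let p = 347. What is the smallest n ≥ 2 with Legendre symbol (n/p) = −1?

(2/347) = −1, so 2 is the smallest positive non-residue mod 347.

2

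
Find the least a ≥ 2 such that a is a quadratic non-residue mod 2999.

17

(2/2999) = +1, so 2 is a residue.
(3/2999) = +1, so 3 is a residue.
(4/2999) = +1, so 4 is a residue.
(5/2999) = +1, so 5 is a residue.
(6/2999) = +1, so 6 is a residue.
(7/2999) = +1, so 7 is a residue.
(8/2999) = +1, so 8 is a residue.
(9/2999) = +1, so 9 is a residue.
(10/2999) = +1, so 10 is a residue.
(11/2999) = +1, so 11 is a residue.
(12/2999) = +1, so 12 is a residue.
(13/2999) = +1, so 13 is a residue.
(14/2999) = +1, so 14 is a residue.
(15/2999) = +1, so 15 is a residue.
(16/2999) = +1, so 16 is a residue.
(17/2999) = −1, so 17 is the smallest positive non-residue mod 2999.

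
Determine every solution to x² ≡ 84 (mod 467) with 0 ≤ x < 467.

Since 467 ≡ 3 (mod 4), a square root of 84 is 84^((467+1)/4) = 84^117 mod 467.
Repeated squaring: 84^2≡51, 84^4≡266, 84^8≡239, 84^16≡147, 84^32≡127, 84^64≡251 (mod 467).
84^117 = 84^(64+32+16+4+1) ≡ 317 (mod 467).
Check: 317² = 100489 ≡ 84 (mod 467). The two roots are 150 and 317.

150, 317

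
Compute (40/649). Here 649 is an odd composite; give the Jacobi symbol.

1

Pull out 2^3: since 649 ≡ 1 (mod 8), (2/649) = +1, so (2/649)^3 = +1.
Reciprocity: 5 ≡ 1 and 649 ≡ 1 (mod 4), so (5/649) = +(649/5).
Reduce top mod 5: now compute (4/5).
Pull out 2^2: since 5 ≡ 5 (mod 8), (2/5) = -1, so (2/5)^2 = +1.
Reached (1/5) = 1. Collecting the sign flips along the way, the symbol is +1.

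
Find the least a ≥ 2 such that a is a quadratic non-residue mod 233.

3

(2/233) = +1, so 2 is a residue.
(3/233) = −1, so 3 is the smallest positive non-residue mod 233.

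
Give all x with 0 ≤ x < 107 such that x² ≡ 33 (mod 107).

51, 56

Since 107 ≡ 3 (mod 4), a square root of 33 is 33^((107+1)/4) = 33^27 mod 107.
Repeated squaring: 33^2≡19, 33^4≡40, 33^8≡102, 33^16≡25 (mod 107).
33^27 = 33^(16+8+2+1) ≡ 56 (mod 107).
Check: 56² = 3136 ≡ 33 (mod 107). The two roots are 51 and 56.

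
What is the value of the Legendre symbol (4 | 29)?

Euler's criterion: (4/29) ≡ 4^14 (mod 29).
4^2 ≡ 16 (mod 29)
4^4 ≡ 24 (mod 29)
4^8 ≡ 25 (mod 29)
4^14 = 4^(8+4+2) ≡ 1 (mod 29).
Result is 1, so (4/29) = 1.

1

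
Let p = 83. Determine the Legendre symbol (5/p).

-1

Euler's criterion: (5/83) ≡ 5^41 (mod 83).
5^2 ≡ 25 (mod 83)
5^4 ≡ 44 (mod 83)
5^8 ≡ 27 (mod 83)
5^16 ≡ 65 (mod 83)
5^32 ≡ 75 (mod 83)
5^41 = 5^(32+8+1) ≡ 82 (mod 83).
Result is 82 ≡ −1, so (5/83) = −1.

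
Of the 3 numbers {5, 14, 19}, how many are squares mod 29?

1

(5/29) = +1 → QR.
(14/29) = -1 → non-residue.
(19/29) = -1 → non-residue.
Total quadratic residues among the 3: 1.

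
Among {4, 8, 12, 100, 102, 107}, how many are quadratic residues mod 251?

3

(4/251) = +1 → QR.
(8/251) = -1 → non-residue.
(12/251) = +1 → QR.
(100/251) = +1 → QR.
(102/251) = -1 → non-residue.
(107/251) = -1 → non-residue.
Total quadratic residues among the 6: 3.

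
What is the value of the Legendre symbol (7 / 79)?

Reciprocity: 7 ≡ 3 and 79 ≡ 3 (mod 4), so (7/79) = −(79/7).
Reduce top mod 7: now compute (2/7).
Pull out 2: since 7 ≡ 7 (mod 8), (2/7) = +1.
Reached (1/7) = 1. Collecting the sign flips along the way, the symbol is -1.

-1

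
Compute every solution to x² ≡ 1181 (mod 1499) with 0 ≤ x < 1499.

238, 1261

Since 1499 ≡ 3 (mod 4), a square root of 1181 is 1181^((1499+1)/4) = 1181^375 mod 1499.
Repeated squaring: 1181^2≡691, 1181^4≡799, 1181^8≡1326, 1181^16≡1448, 1181^32≡1102, 1181^64≡214, 1181^128≡826, 1181^256≡231 (mod 1499).
1181^375 = 1181^(256+64+32+16+4+2+1) ≡ 1261 (mod 1499).
Check: 1261² = 1590121 ≡ 1181 (mod 1499). The two roots are 238 and 1261.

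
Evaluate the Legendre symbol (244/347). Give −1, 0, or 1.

Euler's criterion: (244/347) ≡ 244^173 (mod 347).
244^2 ≡ 199 (mod 347)
244^4 ≡ 43 (mod 347)
244^8 ≡ 114 (mod 347)
244^16 ≡ 157 (mod 347)
244^32 ≡ 12 (mod 347)
244^64 ≡ 144 (mod 347)
244^128 ≡ 263 (mod 347)
244^173 = 244^(128+32+8+4+1) ≡ 1 (mod 347).
Result is 1, so (244/347) = 1.

1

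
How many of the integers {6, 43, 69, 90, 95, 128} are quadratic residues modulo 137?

2

(6/137) = -1 → non-residue.
(43/137) = -1 → non-residue.
(69/137) = +1 → QR.
(90/137) = -1 → non-residue.
(95/137) = -1 → non-residue.
(128/137) = +1 → QR.
Total quadratic residues among the 6: 2.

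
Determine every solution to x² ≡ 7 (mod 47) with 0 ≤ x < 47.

Since 47 ≡ 3 (mod 4), a square root of 7 is 7^((47+1)/4) = 7^12 mod 47.
Repeated squaring: 7^2≡2, 7^4≡4, 7^8≡16 (mod 47).
7^12 = 7^(8+4) ≡ 17 (mod 47).
Check: 17² = 289 ≡ 7 (mod 47). The two roots are 17 and 30.

17, 30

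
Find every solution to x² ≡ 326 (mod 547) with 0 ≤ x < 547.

202, 345

Since 547 ≡ 3 (mod 4), a square root of 326 is 326^((547+1)/4) = 326^137 mod 547.
Repeated squaring: 326^2≡158, 326^4≡349, 326^8≡367, 326^16≡127, 326^32≡266, 326^64≡193, 326^128≡53 (mod 547).
326^137 = 326^(128+8+1) ≡ 202 (mod 547).
Check: 202² = 40804 ≡ 326 (mod 547). The two roots are 202 and 345.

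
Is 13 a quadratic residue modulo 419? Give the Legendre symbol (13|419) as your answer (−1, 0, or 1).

Euler's criterion: (13/419) ≡ 13^209 (mod 419).
13^2 ≡ 169 (mod 419)
13^4 ≡ 69 (mod 419)
13^8 ≡ 152 (mod 419)
13^16 ≡ 59 (mod 419)
13^32 ≡ 129 (mod 419)
13^64 ≡ 300 (mod 419)
13^128 ≡ 334 (mod 419)
13^209 = 13^(128+64+16+1) ≡ 1 (mod 419).
Result is 1, so (13/419) = 1.

1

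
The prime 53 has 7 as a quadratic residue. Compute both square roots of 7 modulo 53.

53 ≡ 1 (mod 4), so we find a root by search.
Trying successive values, 22² = 484 ≡ 7 (mod 53). The other root is 53 − 22 = 31.

22, 31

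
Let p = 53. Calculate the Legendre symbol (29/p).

1

Euler's criterion: (29/53) ≡ 29^26 (mod 53).
29^2 ≡ 46 (mod 53)
29^4 ≡ 49 (mod 53)
29^8 ≡ 16 (mod 53)
29^16 ≡ 44 (mod 53)
29^26 = 29^(16+8+2) ≡ 1 (mod 53).
Result is 1, so (29/53) = 1.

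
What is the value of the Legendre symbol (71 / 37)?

First reduce: 71 ≡ 34 (mod 37).
Pull out 2: since 37 ≡ 5 (mod 8), (2/37) = -1.
Reciprocity: 17 ≡ 1 and 37 ≡ 1 (mod 4), so (17/37) = +(37/17).
Reduce top mod 17: now compute (3/17).
Reciprocity: 3 ≡ 3 and 17 ≡ 1 (mod 4), so (3/17) = +(17/3).
Reduce top mod 3: now compute (2/3).
Pull out 2: since 3 ≡ 3 (mod 8), (2/3) = -1.
Reached (1/3) = 1. Collecting the sign flips along the way, the symbol is +1.

1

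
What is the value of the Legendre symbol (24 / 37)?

Pull out 2^3: since 37 ≡ 5 (mod 8), (2/37) = -1, so (2/37)^3 = -1.
Reciprocity: 3 ≡ 3 and 37 ≡ 1 (mod 4), so (3/37) = +(37/3).
Reduce top mod 3: now compute (1/3).
Reached (1/3) = 1. Collecting the sign flips along the way, the symbol is -1.

-1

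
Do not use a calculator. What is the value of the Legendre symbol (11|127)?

Reciprocity: 11 ≡ 3 and 127 ≡ 3 (mod 4), so (11/127) = −(127/11).
Reduce top mod 11: now compute (6/11).
Pull out 2: since 11 ≡ 3 (mod 8), (2/11) = -1.
Reciprocity: 3 ≡ 3 and 11 ≡ 3 (mod 4), so (3/11) = −(11/3).
Reduce top mod 3: now compute (2/3).
Pull out 2: since 3 ≡ 3 (mod 8), (2/3) = -1.
Reached (1/3) = 1. Collecting the sign flips along the way, the symbol is +1.

1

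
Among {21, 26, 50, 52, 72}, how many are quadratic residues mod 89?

3

(21/89) = +1 → QR.
(26/89) = -1 → non-residue.
(50/89) = +1 → QR.
(52/89) = -1 → non-residue.
(72/89) = +1 → QR.
Total quadratic residues among the 5: 3.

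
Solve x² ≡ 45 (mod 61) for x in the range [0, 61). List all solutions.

17, 44

61 ≡ 1 (mod 4), so we find a root by search.
Trying successive values, 17² = 289 ≡ 45 (mod 61). The other root is 61 − 17 = 44.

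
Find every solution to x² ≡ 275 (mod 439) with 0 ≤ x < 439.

Since 439 ≡ 3 (mod 4), a square root of 275 is 275^((439+1)/4) = 275^110 mod 439.
Repeated squaring: 275^2≡117, 275^4≡80, 275^8≡254, 275^16≡422, 275^32≡289, 275^64≡111 (mod 439).
275^110 = 275^(64+32+8+4+2) ≡ 258 (mod 439).
Check: 258² = 66564 ≡ 275 (mod 439). The two roots are 181 and 258.

181, 258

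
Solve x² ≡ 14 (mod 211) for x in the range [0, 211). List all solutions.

Since 211 ≡ 3 (mod 4), a square root of 14 is 14^((211+1)/4) = 14^53 mod 211.
Repeated squaring: 14^2≡196, 14^4≡14, 14^8≡196, 14^16≡14, 14^32≡196 (mod 211).
14^53 = 14^(32+16+4+1) ≡ 196 (mod 211).
Check: 196² = 38416 ≡ 14 (mod 211). The two roots are 15 and 196.

15, 196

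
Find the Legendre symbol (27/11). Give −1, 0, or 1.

First reduce: 27 ≡ 5 (mod 11).
Reciprocity: 5 ≡ 1 and 11 ≡ 3 (mod 4), so (5/11) = +(11/5).
Reduce top mod 5: now compute (1/5).
Reached (1/5) = 1. Collecting the sign flips along the way, the symbol is +1.

1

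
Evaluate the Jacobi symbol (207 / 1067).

Reciprocity: 207 ≡ 3 and 1067 ≡ 3 (mod 4), so (207/1067) = −(1067/207).
Reduce top mod 207: now compute (32/207).
Pull out 2^5: since 207 ≡ 7 (mod 8), (2/207) = +1, so (2/207)^5 = +1.
Reached (1/207) = 1. Collecting the sign flips along the way, the symbol is -1.

-1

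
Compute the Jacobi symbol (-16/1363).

First reduce: -16 ≡ 1347 (mod 1363).
Reciprocity: 1347 ≡ 3 and 1363 ≡ 3 (mod 4), so (1347/1363) = −(1363/1347).
Reduce top mod 1347: now compute (16/1347).
Pull out 2^4: since 1347 ≡ 3 (mod 8), (2/1347) = -1, so (2/1347)^4 = +1.
Reached (1/1347) = 1. Collecting the sign flips along the way, the symbol is -1.

-1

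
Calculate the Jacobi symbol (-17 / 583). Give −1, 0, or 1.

1

First reduce: -17 ≡ 566 (mod 583).
Pull out 2: since 583 ≡ 7 (mod 8), (2/583) = +1.
Reciprocity: 283 ≡ 3 and 583 ≡ 3 (mod 4), so (283/583) = −(583/283).
Reduce top mod 283: now compute (17/283).
Reciprocity: 17 ≡ 1 and 283 ≡ 3 (mod 4), so (17/283) = +(283/17).
Reduce top mod 17: now compute (11/17).
Reciprocity: 11 ≡ 3 and 17 ≡ 1 (mod 4), so (11/17) = +(17/11).
Reduce top mod 11: now compute (6/11).
Pull out 2: since 11 ≡ 3 (mod 8), (2/11) = -1.
Reciprocity: 3 ≡ 3 and 11 ≡ 3 (mod 4), so (3/11) = −(11/3).
Reduce top mod 3: now compute (2/3).
Pull out 2: since 3 ≡ 3 (mod 8), (2/3) = -1.
Reached (1/3) = 1. Collecting the sign flips along the way, the symbol is +1.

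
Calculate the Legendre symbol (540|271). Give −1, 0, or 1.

-1

Euler's criterion: (540/271) ≡ 269^135 (mod 271).
269^2 ≡ 4 (mod 271)
269^4 ≡ 16 (mod 271)
269^8 ≡ 256 (mod 271)
269^16 ≡ 225 (mod 271)
269^32 ≡ 219 (mod 271)
269^64 ≡ 265 (mod 271)
269^128 ≡ 36 (mod 271)
269^135 = 269^(128+4+2+1) ≡ 270 (mod 271).
Result is 270 ≡ −1, so (540/271) = −1.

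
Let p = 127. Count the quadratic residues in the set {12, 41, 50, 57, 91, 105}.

2

(12/127) = -1 → non-residue.
(41/127) = +1 → QR.
(50/127) = +1 → QR.
(57/127) = -1 → non-residue.
(91/127) = -1 → non-residue.
(105/127) = -1 → non-residue.
Total quadratic residues among the 6: 2.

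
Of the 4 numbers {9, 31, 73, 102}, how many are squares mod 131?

2

(9/131) = +1 → QR.
(31/131) = -1 → non-residue.
(73/131) = -1 → non-residue.
(102/131) = +1 → QR.
Total quadratic residues among the 4: 2.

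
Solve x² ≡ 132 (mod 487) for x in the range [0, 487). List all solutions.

Since 487 ≡ 3 (mod 4), a square root of 132 is 132^((487+1)/4) = 132^122 mod 487.
Repeated squaring: 132^2≡379, 132^4≡463, 132^8≡89, 132^16≡129, 132^32≡83, 132^64≡71 (mod 487).
132^122 = 132^(64+32+16+8+2) ≡ 181 (mod 487).
Check: 181² = 32761 ≡ 132 (mod 487). The two roots are 181 and 306.

181, 306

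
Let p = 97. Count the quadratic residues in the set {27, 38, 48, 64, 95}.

4

(27/97) = +1 → QR.
(38/97) = -1 → non-residue.
(48/97) = +1 → QR.
(64/97) = +1 → QR.
(95/97) = +1 → QR.
Total quadratic residues among the 5: 4.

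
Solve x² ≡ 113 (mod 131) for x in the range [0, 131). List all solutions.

Since 131 ≡ 3 (mod 4), a square root of 113 is 113^((131+1)/4) = 113^33 mod 131.
Repeated squaring: 113^2≡62, 113^4≡45, 113^8≡60, 113^16≡63, 113^32≡39 (mod 131).
113^33 = 113^(32+1) ≡ 84 (mod 131).
Check: 84² = 7056 ≡ 113 (mod 131). The two roots are 47 and 84.

47, 84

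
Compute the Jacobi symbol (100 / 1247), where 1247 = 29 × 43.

Pull out 2^2: since 1247 ≡ 7 (mod 8), (2/1247) = +1, so (2/1247)^2 = +1.
Reciprocity: 25 ≡ 1 and 1247 ≡ 3 (mod 4), so (25/1247) = +(1247/25).
Reduce top mod 25: now compute (22/25).
Pull out 2: since 25 ≡ 1 (mod 8), (2/25) = +1.
Reciprocity: 11 ≡ 3 and 25 ≡ 1 (mod 4), so (11/25) = +(25/11).
Reduce top mod 11: now compute (3/11).
Reciprocity: 3 ≡ 3 and 11 ≡ 3 (mod 4), so (3/11) = −(11/3).
Reduce top mod 3: now compute (2/3).
Pull out 2: since 3 ≡ 3 (mod 8), (2/3) = -1.
Reached (1/3) = 1. Collecting the sign flips along the way, the symbol is +1.

1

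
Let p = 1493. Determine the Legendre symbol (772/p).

-1

Pull out 2^2: since 1493 ≡ 5 (mod 8), (2/1493) = -1, so (2/1493)^2 = +1.
Reciprocity: 193 ≡ 1 and 1493 ≡ 1 (mod 4), so (193/1493) = +(1493/193).
Reduce top mod 193: now compute (142/193).
Pull out 2: since 193 ≡ 1 (mod 8), (2/193) = +1.
Reciprocity: 71 ≡ 3 and 193 ≡ 1 (mod 4), so (71/193) = +(193/71).
Reduce top mod 71: now compute (51/71).
Reciprocity: 51 ≡ 3 and 71 ≡ 3 (mod 4), so (51/71) = −(71/51).
Reduce top mod 51: now compute (20/51).
Pull out 2^2: since 51 ≡ 3 (mod 8), (2/51) = -1, so (2/51)^2 = +1.
Reciprocity: 5 ≡ 1 and 51 ≡ 3 (mod 4), so (5/51) = +(51/5).
Reduce top mod 5: now compute (1/5).
Reached (1/5) = 1. Collecting the sign flips along the way, the symbol is -1.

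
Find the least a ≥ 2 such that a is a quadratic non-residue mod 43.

(2/43) = −1, so 2 is the smallest positive non-residue mod 43.

2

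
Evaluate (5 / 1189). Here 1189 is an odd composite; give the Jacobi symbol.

1

Reciprocity: 5 ≡ 1 and 1189 ≡ 1 (mod 4), so (5/1189) = +(1189/5).
Reduce top mod 5: now compute (4/5).
Pull out 2^2: since 5 ≡ 5 (mod 8), (2/5) = -1, so (2/5)^2 = +1.
Reached (1/5) = 1. Collecting the sign flips along the way, the symbol is +1.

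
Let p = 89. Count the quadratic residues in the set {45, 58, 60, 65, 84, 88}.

(45/89) = +1 → QR.
(58/89) = -1 → non-residue.
(60/89) = -1 → non-residue.
(65/89) = -1 → non-residue.
(84/89) = +1 → QR.
(88/89) = +1 → QR.
Total quadratic residues among the 6: 3.

3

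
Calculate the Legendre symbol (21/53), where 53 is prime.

-1

Reciprocity: 21 ≡ 1 and 53 ≡ 1 (mod 4), so (21/53) = +(53/21).
Reduce top mod 21: now compute (11/21).
Reciprocity: 11 ≡ 3 and 21 ≡ 1 (mod 4), so (11/21) = +(21/11).
Reduce top mod 11: now compute (10/11).
Pull out 2: since 11 ≡ 3 (mod 8), (2/11) = -1.
Reciprocity: 5 ≡ 1 and 11 ≡ 3 (mod 4), so (5/11) = +(11/5).
Reduce top mod 5: now compute (1/5).
Reached (1/5) = 1. Collecting the sign flips along the way, the symbol is -1.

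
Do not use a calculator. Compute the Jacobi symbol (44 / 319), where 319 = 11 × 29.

Pull out 2^2: since 319 ≡ 7 (mod 8), (2/319) = +1, so (2/319)^2 = +1.
Reciprocity: 11 ≡ 3 and 319 ≡ 3 (mod 4), so (11/319) = −(319/11).
Reduce top mod 11: now compute (0/11).
Top reduces to 0: gcd > 1, so the symbol is 0.

0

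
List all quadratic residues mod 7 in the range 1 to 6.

1,2,4

Square k = 1,…,3 (k and 7−k give the same square):
1²=1, 2²=4, 3²≡2 (mod 7).
So the quadratic residues mod 7 are {1, 2, 4}.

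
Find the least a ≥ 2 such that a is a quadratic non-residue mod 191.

(2/191) = +1, so 2 is a residue.
(3/191) = +1, so 3 is a residue.
(4/191) = +1, so 4 is a residue.
(5/191) = +1, so 5 is a residue.
(6/191) = +1, so 6 is a residue.
(7/191) = −1, so 7 is the smallest positive non-residue mod 191.

7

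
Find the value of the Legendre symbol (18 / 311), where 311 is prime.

Pull out 2: since 311 ≡ 7 (mod 8), (2/311) = +1.
Reciprocity: 9 ≡ 1 and 311 ≡ 3 (mod 4), so (9/311) = +(311/9).
Reduce top mod 9: now compute (5/9).
Reciprocity: 5 ≡ 1 and 9 ≡ 1 (mod 4), so (5/9) = +(9/5).
Reduce top mod 5: now compute (4/5).
Pull out 2^2: since 5 ≡ 5 (mod 8), (2/5) = -1, so (2/5)^2 = +1.
Reached (1/5) = 1. Collecting the sign flips along the way, the symbol is +1.

1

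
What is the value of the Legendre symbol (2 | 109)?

Euler's criterion: (2/109) ≡ 2^54 (mod 109).
2^2 ≡ 4 (mod 109)
2^4 ≡ 16 (mod 109)
2^8 ≡ 38 (mod 109)
2^16 ≡ 27 (mod 109)
2^32 ≡ 75 (mod 109)
2^54 = 2^(32+16+4+2) ≡ 108 (mod 109).
Result is 108 ≡ −1, so (2/109) = −1.

-1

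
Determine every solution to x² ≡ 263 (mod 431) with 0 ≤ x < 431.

129, 302

Since 431 ≡ 3 (mod 4), a square root of 263 is 263^((431+1)/4) = 263^108 mod 431.
Repeated squaring: 263^2≡209, 263^4≡150, 263^8≡88, 263^16≡417, 263^32≡196, 263^64≡57 (mod 431).
263^108 = 263^(64+32+8+4) ≡ 302 (mod 431).
Check: 302² = 91204 ≡ 263 (mod 431). The two roots are 129 and 302.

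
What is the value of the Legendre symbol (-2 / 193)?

First reduce: -2 ≡ 191 (mod 193).
Reciprocity: 191 ≡ 3 and 193 ≡ 1 (mod 4), so (191/193) = +(193/191).
Reduce top mod 191: now compute (2/191).
Pull out 2: since 191 ≡ 7 (mod 8), (2/191) = +1.
Reached (1/191) = 1. Collecting the sign flips along the way, the symbol is +1.

1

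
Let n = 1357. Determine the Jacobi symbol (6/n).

-1

Pull out 2: since 1357 ≡ 5 (mod 8), (2/1357) = -1.
Reciprocity: 3 ≡ 3 and 1357 ≡ 1 (mod 4), so (3/1357) = +(1357/3).
Reduce top mod 3: now compute (1/3).
Reached (1/3) = 1. Collecting the sign flips along the way, the symbol is -1.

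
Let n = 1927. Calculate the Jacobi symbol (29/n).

Reciprocity: 29 ≡ 1 and 1927 ≡ 3 (mod 4), so (29/1927) = +(1927/29).
Reduce top mod 29: now compute (13/29).
Reciprocity: 13 ≡ 1 and 29 ≡ 1 (mod 4), so (13/29) = +(29/13).
Reduce top mod 13: now compute (3/13).
Reciprocity: 3 ≡ 3 and 13 ≡ 1 (mod 4), so (3/13) = +(13/3).
Reduce top mod 3: now compute (1/3).
Reached (1/3) = 1. Collecting the sign flips along the way, the symbol is +1.

1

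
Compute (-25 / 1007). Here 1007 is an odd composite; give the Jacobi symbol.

-1

First reduce: -25 ≡ 982 (mod 1007).
Pull out 2: since 1007 ≡ 7 (mod 8), (2/1007) = +1.
Reciprocity: 491 ≡ 3 and 1007 ≡ 3 (mod 4), so (491/1007) = −(1007/491).
Reduce top mod 491: now compute (25/491).
Reciprocity: 25 ≡ 1 and 491 ≡ 3 (mod 4), so (25/491) = +(491/25).
Reduce top mod 25: now compute (16/25).
Pull out 2^4: since 25 ≡ 1 (mod 8), (2/25) = +1, so (2/25)^4 = +1.
Reached (1/25) = 1. Collecting the sign flips along the way, the symbol is -1.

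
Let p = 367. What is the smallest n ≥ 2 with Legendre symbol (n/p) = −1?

3

(2/367) = +1, so 2 is a residue.
(3/367) = −1, so 3 is the smallest positive non-residue mod 367.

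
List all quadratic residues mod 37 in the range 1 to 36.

1, 3, 4, 7, 9, 10, 11, 12, 16, 21, 25, 26, 27, 28, 30, 33, 34, 36

Square k = 1,…,18 (k and 37−k give the same square):
1²=1, 2²=4, 3²=9, 4²=16, 5²=25, 6²=36, 7²≡12, 8²≡27, 9²≡7, 10²≡26, 11²≡10, 12²≡33, 13²≡21, 14²≡11, 15²≡3, 16²≡34, 17²≡30, 18²≡28 (mod 37).
So the quadratic residues mod 37 are {1, 3, 4, 7, 9, 10, 11, 12, 16, 21, 25, 26, 27, 28, 30, 33, 34, 36}.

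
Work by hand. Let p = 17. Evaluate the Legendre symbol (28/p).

First reduce: 28 ≡ 11 (mod 17).
Reciprocity: 11 ≡ 3 and 17 ≡ 1 (mod 4), so (11/17) = +(17/11).
Reduce top mod 11: now compute (6/11).
Pull out 2: since 11 ≡ 3 (mod 8), (2/11) = -1.
Reciprocity: 3 ≡ 3 and 11 ≡ 3 (mod 4), so (3/11) = −(11/3).
Reduce top mod 3: now compute (2/3).
Pull out 2: since 3 ≡ 3 (mod 8), (2/3) = -1.
Reached (1/3) = 1. Collecting the sign flips along the way, the symbol is -1.

-1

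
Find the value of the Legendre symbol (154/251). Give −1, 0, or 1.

Pull out 2: since 251 ≡ 3 (mod 8), (2/251) = -1.
Reciprocity: 77 ≡ 1 and 251 ≡ 3 (mod 4), so (77/251) = +(251/77).
Reduce top mod 77: now compute (20/77).
Pull out 2^2: since 77 ≡ 5 (mod 8), (2/77) = -1, so (2/77)^2 = +1.
Reciprocity: 5 ≡ 1 and 77 ≡ 1 (mod 4), so (5/77) = +(77/5).
Reduce top mod 5: now compute (2/5).
Pull out 2: since 5 ≡ 5 (mod 8), (2/5) = -1.
Reached (1/5) = 1. Collecting the sign flips along the way, the symbol is +1.

1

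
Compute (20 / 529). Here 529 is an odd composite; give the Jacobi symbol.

Pull out 2^2: since 529 ≡ 1 (mod 8), (2/529) = +1, so (2/529)^2 = +1.
Reciprocity: 5 ≡ 1 and 529 ≡ 1 (mod 4), so (5/529) = +(529/5).
Reduce top mod 5: now compute (4/5).
Pull out 2^2: since 5 ≡ 5 (mod 8), (2/5) = -1, so (2/5)^2 = +1.
Reached (1/5) = 1. Collecting the sign flips along the way, the symbol is +1.

1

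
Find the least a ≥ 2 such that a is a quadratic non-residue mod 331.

2

(2/331) = −1, so 2 is the smallest positive non-residue mod 331.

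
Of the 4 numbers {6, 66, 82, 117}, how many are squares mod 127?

(6/127) = -1 → non-residue.
(66/127) = -1 → non-residue.
(82/127) = +1 → QR.
(117/127) = +1 → QR.
Total quadratic residues among the 4: 2.

2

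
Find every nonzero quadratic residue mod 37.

Square k = 1,…,18 (k and 37−k give the same square):
1²=1, 2²=4, 3²=9, 4²=16, 5²=25, 6²=36, 7²≡12, 8²≡27, 9²≡7, 10²≡26, 11²≡10, 12²≡33, 13²≡21, 14²≡11, 15²≡3, 16²≡34, 17²≡30, 18²≡28 (mod 37).
So the quadratic residues mod 37 are {1, 3, 4, 7, 9, 10, 11, 12, 16, 21, 25, 26, 27, 28, 30, 33, 34, 36}.

1, 3, 4, 7, 9, 10, 11, 12, 16, 21, 25, 26, 27, 28, 30, 33, 34, 36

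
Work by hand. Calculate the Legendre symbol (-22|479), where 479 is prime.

-1

First reduce: -22 ≡ 457 (mod 479).
Reciprocity: 457 ≡ 1 and 479 ≡ 3 (mod 4), so (457/479) = +(479/457).
Reduce top mod 457: now compute (22/457).
Pull out 2: since 457 ≡ 1 (mod 8), (2/457) = +1.
Reciprocity: 11 ≡ 3 and 457 ≡ 1 (mod 4), so (11/457) = +(457/11).
Reduce top mod 11: now compute (6/11).
Pull out 2: since 11 ≡ 3 (mod 8), (2/11) = -1.
Reciprocity: 3 ≡ 3 and 11 ≡ 3 (mod 4), so (3/11) = −(11/3).
Reduce top mod 3: now compute (2/3).
Pull out 2: since 3 ≡ 3 (mod 8), (2/3) = -1.
Reached (1/3) = 1. Collecting the sign flips along the way, the symbol is -1.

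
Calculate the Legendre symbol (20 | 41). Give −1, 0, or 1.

1

Euler's criterion: (20/41) ≡ 20^20 (mod 41).
20^2 ≡ 31 (mod 41)
20^4 ≡ 18 (mod 41)
20^8 ≡ 37 (mod 41)
20^16 ≡ 16 (mod 41)
20^20 = 20^(16+4) ≡ 1 (mod 41).
Result is 1, so (20/41) = 1.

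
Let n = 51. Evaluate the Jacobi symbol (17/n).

0

Reciprocity: 17 ≡ 1 and 51 ≡ 3 (mod 4), so (17/51) = +(51/17).
Reduce top mod 17: now compute (0/17).
Top reduces to 0: gcd > 1, so the symbol is 0.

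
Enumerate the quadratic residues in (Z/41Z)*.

Square k = 1,…,20 (k and 41−k give the same square):
1²=1, 2²=4, 3²=9, 4²=16, 5²=25, 6²=36, 7²≡8, 8²≡23, 9²≡40, 10²≡18, 11²≡39, 12²≡21, 13²≡5, 14²≡32, 15²≡20, 16²≡10, 17²≡2, 18²≡37, 19²≡33, 20²≡31 (mod 41).
So the quadratic residues mod 41 are {1, 2, 4, 5, 8, 9, 10, 16, 18, 20, 21, 23, 25, 31, 32, 33, 36, 37, 39, 40}.

1,2,4,5,8,9,10,16,18,20,21,23,25,31,32,33,36,37,39,40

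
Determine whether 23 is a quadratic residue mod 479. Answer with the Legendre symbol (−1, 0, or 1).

Reciprocity: 23 ≡ 3 and 479 ≡ 3 (mod 4), so (23/479) = −(479/23).
Reduce top mod 23: now compute (19/23).
Reciprocity: 19 ≡ 3 and 23 ≡ 3 (mod 4), so (19/23) = −(23/19).
Reduce top mod 19: now compute (4/19).
Pull out 2^2: since 19 ≡ 3 (mod 8), (2/19) = -1, so (2/19)^2 = +1.
Reached (1/19) = 1. Collecting the sign flips along the way, the symbol is +1.

1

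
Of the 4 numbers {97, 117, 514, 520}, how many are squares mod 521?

(97/521) = +1 → QR.
(117/521) = +1 → QR.
(514/521) = -1 → non-residue.
(520/521) = +1 → QR.
Total quadratic residues among the 4: 3.

3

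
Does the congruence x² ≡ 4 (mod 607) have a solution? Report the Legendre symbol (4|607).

Pull out 2^2: since 607 ≡ 7 (mod 8), (2/607) = +1, so (2/607)^2 = +1.
Reached (1/607) = 1. Collecting the sign flips along the way, the symbol is +1.

1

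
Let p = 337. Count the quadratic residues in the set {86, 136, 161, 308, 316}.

2

(86/337) = +1 → QR.
(136/337) = -1 → non-residue.
(161/337) = -1 → non-residue.
(308/337) = -1 → non-residue.
(316/337) = +1 → QR.
Total quadratic residues among the 5: 2.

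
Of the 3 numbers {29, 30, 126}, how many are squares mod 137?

2

(29/137) = -1 → non-residue.
(30/137) = +1 → QR.
(126/137) = +1 → QR.
Total quadratic residues among the 3: 2.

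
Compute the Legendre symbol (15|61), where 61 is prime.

Euler's criterion: (15/61) ≡ 15^30 (mod 61).
15^2 ≡ 42 (mod 61)
15^4 ≡ 56 (mod 61)
15^8 ≡ 25 (mod 61)
15^16 ≡ 15 (mod 61)
15^30 = 15^(16+8+4+2) ≡ 1 (mod 61).
Result is 1, so (15/61) = 1.

1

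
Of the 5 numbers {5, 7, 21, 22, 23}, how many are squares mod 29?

(5/29) = +1 → QR.
(7/29) = +1 → QR.
(21/29) = -1 → non-residue.
(22/29) = +1 → QR.
(23/29) = +1 → QR.
Total quadratic residues among the 5: 4.

4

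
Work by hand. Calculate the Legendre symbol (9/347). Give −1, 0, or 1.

1

Reciprocity: 9 ≡ 1 and 347 ≡ 3 (mod 4), so (9/347) = +(347/9).
Reduce top mod 9: now compute (5/9).
Reciprocity: 5 ≡ 1 and 9 ≡ 1 (mod 4), so (5/9) = +(9/5).
Reduce top mod 5: now compute (4/5).
Pull out 2^2: since 5 ≡ 5 (mod 8), (2/5) = -1, so (2/5)^2 = +1.
Reached (1/5) = 1. Collecting the sign flips along the way, the symbol is +1.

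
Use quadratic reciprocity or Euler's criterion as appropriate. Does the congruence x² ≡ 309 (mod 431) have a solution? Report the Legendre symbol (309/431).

-1

Reciprocity: 309 ≡ 1 and 431 ≡ 3 (mod 4), so (309/431) = +(431/309).
Reduce top mod 309: now compute (122/309).
Pull out 2: since 309 ≡ 5 (mod 8), (2/309) = -1.
Reciprocity: 61 ≡ 1 and 309 ≡ 1 (mod 4), so (61/309) = +(309/61).
Reduce top mod 61: now compute (4/61).
Pull out 2^2: since 61 ≡ 5 (mod 8), (2/61) = -1, so (2/61)^2 = +1.
Reached (1/61) = 1. Collecting the sign flips along the way, the symbol is -1.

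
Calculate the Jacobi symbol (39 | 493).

Reciprocity: 39 ≡ 3 and 493 ≡ 1 (mod 4), so (39/493) = +(493/39).
Reduce top mod 39: now compute (25/39).
Reciprocity: 25 ≡ 1 and 39 ≡ 3 (mod 4), so (25/39) = +(39/25).
Reduce top mod 25: now compute (14/25).
Pull out 2: since 25 ≡ 1 (mod 8), (2/25) = +1.
Reciprocity: 7 ≡ 3 and 25 ≡ 1 (mod 4), so (7/25) = +(25/7).
Reduce top mod 7: now compute (4/7).
Pull out 2^2: since 7 ≡ 7 (mod 8), (2/7) = +1, so (2/7)^2 = +1.
Reached (1/7) = 1. Collecting the sign flips along the way, the symbol is +1.

1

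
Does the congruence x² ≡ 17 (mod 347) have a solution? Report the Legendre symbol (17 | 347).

-1

Reciprocity: 17 ≡ 1 and 347 ≡ 3 (mod 4), so (17/347) = +(347/17).
Reduce top mod 17: now compute (7/17).
Reciprocity: 7 ≡ 3 and 17 ≡ 1 (mod 4), so (7/17) = +(17/7).
Reduce top mod 7: now compute (3/7).
Reciprocity: 3 ≡ 3 and 7 ≡ 3 (mod 4), so (3/7) = −(7/3).
Reduce top mod 3: now compute (1/3).
Reached (1/3) = 1. Collecting the sign flips along the way, the symbol is -1.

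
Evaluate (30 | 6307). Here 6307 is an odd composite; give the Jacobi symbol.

-1

Pull out 2: since 6307 ≡ 3 (mod 8), (2/6307) = -1.
Reciprocity: 15 ≡ 3 and 6307 ≡ 3 (mod 4), so (15/6307) = −(6307/15).
Reduce top mod 15: now compute (7/15).
Reciprocity: 7 ≡ 3 and 15 ≡ 3 (mod 4), so (7/15) = −(15/7).
Reduce top mod 7: now compute (1/7).
Reached (1/7) = 1. Collecting the sign flips along the way, the symbol is -1.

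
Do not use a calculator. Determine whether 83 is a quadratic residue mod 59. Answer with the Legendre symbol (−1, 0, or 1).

-1

Euler's criterion: (83/59) ≡ 24^29 (mod 59).
24^2 ≡ 45 (mod 59)
24^4 ≡ 19 (mod 59)
24^8 ≡ 7 (mod 59)
24^16 ≡ 49 (mod 59)
24^29 = 24^(16+8+4+1) ≡ 58 (mod 59).
Result is 58 ≡ −1, so (83/59) = −1.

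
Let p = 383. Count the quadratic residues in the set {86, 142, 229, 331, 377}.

4

(86/383) = +1 → QR.
(142/383) = +1 → QR.
(229/383) = +1 → QR.
(331/383) = +1 → QR.
(377/383) = -1 → non-residue.
Total quadratic residues among the 5: 4.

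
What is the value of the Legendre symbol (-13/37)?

First reduce: -13 ≡ 24 (mod 37).
Pull out 2^3: since 37 ≡ 5 (mod 8), (2/37) = -1, so (2/37)^3 = -1.
Reciprocity: 3 ≡ 3 and 37 ≡ 1 (mod 4), so (3/37) = +(37/3).
Reduce top mod 3: now compute (1/3).
Reached (1/3) = 1. Collecting the sign flips along the way, the symbol is -1.

-1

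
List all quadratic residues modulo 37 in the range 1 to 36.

Square k = 1,…,18 (k and 37−k give the same square):
1²=1, 2²=4, 3²=9, 4²=16, 5²=25, 6²=36, 7²≡12, 8²≡27, 9²≡7, 10²≡26, 11²≡10, 12²≡33, 13²≡21, 14²≡11, 15²≡3, 16²≡34, 17²≡30, 18²≡28 (mod 37).
So the quadratic residues mod 37 are {1, 3, 4, 7, 9, 10, 11, 12, 16, 21, 25, 26, 27, 28, 30, 33, 34, 36}.

1,3,4,7,9,10,11,12,16,21,25,26,27,28,30,33,34,36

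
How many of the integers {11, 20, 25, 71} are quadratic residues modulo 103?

1

(11/103) = -1 → non-residue.
(20/103) = -1 → non-residue.
(25/103) = +1 → QR.
(71/103) = -1 → non-residue.
Total quadratic residues among the 4: 1.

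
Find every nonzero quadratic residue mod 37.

1 3 4 7 9 10 11 12 16 21 25 26 27 28 30 33 34 36

Square k = 1,…,18 (k and 37−k give the same square):
1²=1, 2²=4, 3²=9, 4²=16, 5²=25, 6²=36, 7²≡12, 8²≡27, 9²≡7, 10²≡26, 11²≡10, 12²≡33, 13²≡21, 14²≡11, 15²≡3, 16²≡34, 17²≡30, 18²≡28 (mod 37).
So the quadratic residues mod 37 are {1, 3, 4, 7, 9, 10, 11, 12, 16, 21, 25, 26, 27, 28, 30, 33, 34, 36}.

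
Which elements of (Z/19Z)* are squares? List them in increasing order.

1 4 5 6 7 9 11 16 17

Square k = 1,…,9 (k and 19−k give the same square):
1²=1, 2²=4, 3²=9, 4²=16, 5²≡6, 6²≡17, 7²≡11, 8²≡7, 9²≡5 (mod 19).
So the quadratic residues mod 19 are {1, 4, 5, 6, 7, 9, 11, 16, 17}.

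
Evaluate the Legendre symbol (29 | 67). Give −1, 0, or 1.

Euler's criterion: (29/67) ≡ 29^33 (mod 67).
29^2 ≡ 37 (mod 67)
29^4 ≡ 29 (mod 67)
29^8 ≡ 37 (mod 67)
29^16 ≡ 29 (mod 67)
29^32 ≡ 37 (mod 67)
29^33 = 29^(32+1) ≡ 1 (mod 67).
Result is 1, so (29/67) = 1.

1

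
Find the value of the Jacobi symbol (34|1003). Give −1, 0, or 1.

Pull out 2: since 1003 ≡ 3 (mod 8), (2/1003) = -1.
Reciprocity: 17 ≡ 1 and 1003 ≡ 3 (mod 4), so (17/1003) = +(1003/17).
Reduce top mod 17: now compute (0/17).
Top reduces to 0: gcd > 1, so the symbol is 0.

0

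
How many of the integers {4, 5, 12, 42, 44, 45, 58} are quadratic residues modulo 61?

(4/61) = +1 → QR.
(5/61) = +1 → QR.
(12/61) = +1 → QR.
(42/61) = +1 → QR.
(44/61) = -1 → non-residue.
(45/61) = +1 → QR.
(58/61) = +1 → QR.
Total quadratic residues among the 7: 6.

6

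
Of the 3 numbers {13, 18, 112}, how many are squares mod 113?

3

(13/113) = +1 → QR.
(18/113) = +1 → QR.
(112/113) = +1 → QR.
Total quadratic residues among the 3: 3.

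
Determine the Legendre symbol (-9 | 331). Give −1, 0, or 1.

-1

Euler's criterion: (-9/331) ≡ 322^165 (mod 331).
322^2 ≡ 81 (mod 331)
322^4 ≡ 272 (mod 331)
322^8 ≡ 171 (mod 331)
322^16 ≡ 113 (mod 331)
322^32 ≡ 191 (mod 331)
322^64 ≡ 71 (mod 331)
322^128 ≡ 76 (mod 331)
322^165 = 322^(128+32+4+1) ≡ 330 (mod 331).
Result is 330 ≡ −1, so (-9/331) = −1.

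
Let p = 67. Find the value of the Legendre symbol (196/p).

1

First reduce: 196 ≡ 62 (mod 67).
Pull out 2: since 67 ≡ 3 (mod 8), (2/67) = -1.
Reciprocity: 31 ≡ 3 and 67 ≡ 3 (mod 4), so (31/67) = −(67/31).
Reduce top mod 31: now compute (5/31).
Reciprocity: 5 ≡ 1 and 31 ≡ 3 (mod 4), so (5/31) = +(31/5).
Reduce top mod 5: now compute (1/5).
Reached (1/5) = 1. Collecting the sign flips along the way, the symbol is +1.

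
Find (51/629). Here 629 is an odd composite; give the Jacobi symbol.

Reciprocity: 51 ≡ 3 and 629 ≡ 1 (mod 4), so (51/629) = +(629/51).
Reduce top mod 51: now compute (17/51).
Reciprocity: 17 ≡ 1 and 51 ≡ 3 (mod 4), so (17/51) = +(51/17).
Reduce top mod 17: now compute (0/17).
Top reduces to 0: gcd > 1, so the symbol is 0.

0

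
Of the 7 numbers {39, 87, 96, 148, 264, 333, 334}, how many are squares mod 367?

(39/367) = -1 → non-residue.
(87/367) = +1 → QR.
(96/367) = -1 → non-residue.
(148/367) = +1 → QR.
(264/367) = +1 → QR.
(333/367) = +1 → QR.
(334/367) = -1 → non-residue.
Total quadratic residues among the 7: 4.

4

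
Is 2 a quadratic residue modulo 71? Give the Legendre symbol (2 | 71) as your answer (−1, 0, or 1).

Pull out 2: since 71 ≡ 7 (mod 8), (2/71) = +1.
Reached (1/71) = 1. Collecting the sign flips along the way, the symbol is +1.

1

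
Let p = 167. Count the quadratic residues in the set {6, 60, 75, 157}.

3

(6/167) = +1 → QR.
(60/167) = -1 → non-residue.
(75/167) = +1 → QR.
(157/167) = +1 → QR.
Total quadratic residues among the 4: 3.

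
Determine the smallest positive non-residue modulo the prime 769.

(2/769) = +1, so 2 is a residue.
(3/769) = +1, so 3 is a residue.
(4/769) = +1, so 4 is a residue.
(5/769) = +1, so 5 is a residue.
(6/769) = +1, so 6 is a residue.
(7/769) = −1, so 7 is the smallest positive non-residue mod 769.

7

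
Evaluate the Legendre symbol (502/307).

-1

First reduce: 502 ≡ 195 (mod 307).
Reciprocity: 195 ≡ 3 and 307 ≡ 3 (mod 4), so (195/307) = −(307/195).
Reduce top mod 195: now compute (112/195).
Pull out 2^4: since 195 ≡ 3 (mod 8), (2/195) = -1, so (2/195)^4 = +1.
Reciprocity: 7 ≡ 3 and 195 ≡ 3 (mod 4), so (7/195) = −(195/7).
Reduce top mod 7: now compute (6/7).
Pull out 2: since 7 ≡ 7 (mod 8), (2/7) = +1.
Reciprocity: 3 ≡ 3 and 7 ≡ 3 (mod 4), so (3/7) = −(7/3).
Reduce top mod 3: now compute (1/3).
Reached (1/3) = 1. Collecting the sign flips along the way, the symbol is -1.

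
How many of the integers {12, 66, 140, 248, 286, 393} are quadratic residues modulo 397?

4

(12/397) = +1 → QR.
(66/397) = -1 → non-residue.
(140/397) = +1 → QR.
(248/397) = -1 → non-residue.
(286/397) = +1 → QR.
(393/397) = +1 → QR.
Total quadratic residues among the 6: 4.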